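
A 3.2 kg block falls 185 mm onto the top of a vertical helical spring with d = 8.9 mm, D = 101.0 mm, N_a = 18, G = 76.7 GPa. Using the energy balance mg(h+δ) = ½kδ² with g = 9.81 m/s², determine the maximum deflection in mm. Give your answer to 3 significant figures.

70.3 mm

k = Gd⁴/(8D³N_a) = (76.7×10³)(8.9⁴)/(8·101.0³·18) = 3.2436 N/mm
W = mg = 3.2 × 9.81 = 31.392 N
½kδ² − Wδ − Wh = 0 → δ = (W + √(W² + 2kWh))/k
δ = (31.392 + √(985.46 + 37674.7))/3.2436 = (31.392 + 196.62)/3.2436 = 70.296 mm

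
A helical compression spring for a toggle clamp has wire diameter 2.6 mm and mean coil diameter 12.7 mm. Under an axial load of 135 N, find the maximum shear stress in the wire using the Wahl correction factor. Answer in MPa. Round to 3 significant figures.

328 MPa

Spring index C = D/d = 12.7/2.6 = 4.8846
K_W = (4C−1)/(4C−4) + 0.615/C = 18.538/15.538 + 0.1259 = 1.3190
τ₀ = 8FD/(πd³) = 8·135·12.7/(π·2.6³) = 13716/55.217 = 248.4 MPa
τ_max = K·τ₀ = 1.3190 × 248.4 = 327.64 MPa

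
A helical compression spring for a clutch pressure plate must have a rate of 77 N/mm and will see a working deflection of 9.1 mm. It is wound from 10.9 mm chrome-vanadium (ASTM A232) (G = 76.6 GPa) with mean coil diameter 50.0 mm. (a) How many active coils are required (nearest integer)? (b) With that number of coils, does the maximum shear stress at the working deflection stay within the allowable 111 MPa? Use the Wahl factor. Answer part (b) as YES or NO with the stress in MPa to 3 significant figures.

(a) 14 coils; (b) YES, τ_max = 92.8 MPa

N_a = Gd⁴/(8D³k) = (76.6×10³)(10.9⁴)/(8·50.0³·77) = 14.04 → N_a = 14
Actual rate k = Gd⁴/(8D³·14) = 77.234 N/mm
Working load F = kδ = 77.234·9.1 = 702.83 N
C = 50.0/10.9 = 4.5872; K_W = (4C−1)/(4C−4)+0.615/C = 1.3431
τ_max = K_W·8FD/(πd³) = 1.3431·69.1 = 92.812 MPa
τ_max ≤ 111 MPa → acceptable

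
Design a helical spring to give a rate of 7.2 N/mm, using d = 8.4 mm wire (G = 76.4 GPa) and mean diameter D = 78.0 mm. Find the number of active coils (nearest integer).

N_a = Gd⁴/(8D³k) = (76.4×10³ × 8.4⁴)/(8 × 78.0³ × 7.2)
    = 3.80374e+08 / 2.73342e+07 = 13.92 → 14 coils

14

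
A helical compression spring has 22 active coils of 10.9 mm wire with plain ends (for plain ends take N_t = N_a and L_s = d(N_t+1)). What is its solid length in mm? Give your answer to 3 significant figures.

plain ends: N_t = N_a = 22
L_s = d·(N_t+1) = 10.9 × 23 = 250.7 mm

251 mm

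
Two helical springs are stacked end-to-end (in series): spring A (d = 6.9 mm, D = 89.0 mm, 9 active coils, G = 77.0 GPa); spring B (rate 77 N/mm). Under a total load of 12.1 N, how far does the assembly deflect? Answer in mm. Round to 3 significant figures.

k_A = Gd⁴/(8D³N_a) = (77.0×10³)(6.9⁴)/(8·89.0³·9) = 3.4386 N/mm
Series: 1/k_eq = 1/3.4386 + 1/77 = 0.3038; k_eq = 3.2916 N/mm
δ = F/k_eq = 12.1/3.2916 = 3.676 mm

3.68 mm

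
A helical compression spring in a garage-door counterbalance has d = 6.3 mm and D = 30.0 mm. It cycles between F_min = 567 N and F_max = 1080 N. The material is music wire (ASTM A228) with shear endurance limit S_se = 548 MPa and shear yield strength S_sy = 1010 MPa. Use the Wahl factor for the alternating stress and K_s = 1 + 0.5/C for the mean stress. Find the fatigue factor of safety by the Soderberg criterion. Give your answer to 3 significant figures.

2.15

C = D/d = 30.0/6.3 = 4.7619; K_W = (4C−1)/(4C−4)+0.615/C = 1.3285; K_s = 1+0.5/C = 1.1050
F_a = (F_max−F_min)/2 = 256.5 N; F_m = (F_max+F_min)/2 = 823.5 N
τ_a = K_W·8F_aD/(πd³) = 1.3285 × 78.366 = 104.11 MPa
τ_m = K_s·8F_mD/(πd³) = 1.1050 × 251.6 = 278.01 MPa
Soderberg: 1/n_f = τ_a/S_se + τ_m/S_sy = 104.11/548 + 278.01/1010 = 0.18998 + 0.27526 = 0.46524
n_f = 1/0.46524 = 2.149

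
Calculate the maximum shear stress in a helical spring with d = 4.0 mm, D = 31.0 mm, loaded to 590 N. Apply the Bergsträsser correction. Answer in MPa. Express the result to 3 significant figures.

858 MPa

Spring index C = D/d = 31.0/4.0 = 7.7500
K_B = (4C+2)/(4C−3) = 33.000/28.000 = 1.1786
τ₀ = 8FD/(πd³) = 8·590·31.0/(π·4.0³) = 146320/201.06 = 727.74 MPa
τ_max = K·τ₀ = 1.1786 × 727.74 = 857.69 MPa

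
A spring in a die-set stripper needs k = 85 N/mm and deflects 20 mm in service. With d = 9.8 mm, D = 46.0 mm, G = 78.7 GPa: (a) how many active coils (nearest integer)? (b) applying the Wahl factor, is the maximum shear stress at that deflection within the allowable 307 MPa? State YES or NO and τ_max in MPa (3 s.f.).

(a) 11 coils; (b) YES, τ_max = 281 MPa

N_a = Gd⁴/(8D³k) = (78.7×10³)(9.8⁴)/(8·46.0³·85) = 10.97 → N_a = 11
Actual rate k = Gd⁴/(8D³·11) = 84.747 N/mm
Working load F = kδ = 84.747·20 = 1694.9 N
C = 46.0/9.8 = 4.6939; K_W = (4C−1)/(4C−4)+0.615/C = 1.3341
τ_max = K_W·8FD/(πd³) = 1.3341·210.95 = 281.42 MPa
τ_max ≤ 307 MPa → acceptable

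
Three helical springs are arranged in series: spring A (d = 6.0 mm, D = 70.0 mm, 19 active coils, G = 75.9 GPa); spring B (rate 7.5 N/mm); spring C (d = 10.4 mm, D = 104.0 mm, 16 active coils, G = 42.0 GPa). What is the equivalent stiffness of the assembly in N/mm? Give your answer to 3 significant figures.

1.05 N/mm

k_A = Gd⁴/(8D³N_a) = (75.9×10³)(6.0⁴)/(8·70.0³·19) = 1.8867 N/mm
k_C = Gd⁴/(8D³N_a) = (42.0×10³)(10.4⁴)/(8·104.0³·16) = 3.4125 N/mm
Series: 1/k_eq = 1/1.8867 + 1/7.5 + 1/3.4125 = 0.95639; k_eq = 1.0456 N/mm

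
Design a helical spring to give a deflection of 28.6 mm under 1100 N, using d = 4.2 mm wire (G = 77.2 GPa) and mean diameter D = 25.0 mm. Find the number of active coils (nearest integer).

Required rate k = F/δ = 1100/28.6 = 38.462 N/mm
N_a = Gd⁴/(8D³k) = (77.2×10³ × 4.2⁴)/(8 × 25.0³ × 38.462)
    = 2.40223e+07 / 4.80769e+06 = 4.997 → 5 coils

5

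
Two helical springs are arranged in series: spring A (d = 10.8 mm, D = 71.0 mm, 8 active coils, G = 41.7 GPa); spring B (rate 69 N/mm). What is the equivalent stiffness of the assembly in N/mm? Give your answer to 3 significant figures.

k_A = Gd⁴/(8D³N_a) = (41.7×10³)(10.8⁴)/(8·71.0³·8) = 24.767 N/mm
Series: 1/k_eq = 1/24.767 + 1/69 = 0.054869; k_eq = 18.225 N/mm

18.2 N/mm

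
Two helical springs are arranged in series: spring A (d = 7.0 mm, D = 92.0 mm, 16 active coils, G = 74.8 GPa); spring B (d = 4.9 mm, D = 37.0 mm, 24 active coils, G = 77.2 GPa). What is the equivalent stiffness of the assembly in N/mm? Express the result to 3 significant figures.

1.29 N/mm

k_A = Gd⁴/(8D³N_a) = (74.8×10³)(7.0⁴)/(8·92.0³·16) = 1.8019 N/mm
k_B = Gd⁴/(8D³N_a) = (77.2×10³)(4.9⁴)/(8·37.0³·24) = 4.5761 N/mm
Series: 1/k_eq = 1/1.8019 + 1/4.5761 = 0.77351; k_eq = 1.2928 N/mm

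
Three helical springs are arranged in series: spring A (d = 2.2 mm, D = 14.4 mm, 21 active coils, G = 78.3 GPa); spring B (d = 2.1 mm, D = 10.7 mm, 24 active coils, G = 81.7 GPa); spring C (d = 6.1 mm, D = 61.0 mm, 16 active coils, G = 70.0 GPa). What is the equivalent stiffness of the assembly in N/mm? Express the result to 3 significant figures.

1.39 N/mm

k_A = Gd⁴/(8D³N_a) = (78.3×10³)(2.2⁴)/(8·14.4³·21) = 3.6564 N/mm
k_B = Gd⁴/(8D³N_a) = (81.7×10³)(2.1⁴)/(8·10.7³·24) = 6.7553 N/mm
k_C = Gd⁴/(8D³N_a) = (70.0×10³)(6.1⁴)/(8·61.0³·16) = 3.3359 N/mm
Series: 1/k_eq = 1/3.6564 + 1/6.7553 + 1/3.3359 = 0.72129; k_eq = 1.3864 N/mm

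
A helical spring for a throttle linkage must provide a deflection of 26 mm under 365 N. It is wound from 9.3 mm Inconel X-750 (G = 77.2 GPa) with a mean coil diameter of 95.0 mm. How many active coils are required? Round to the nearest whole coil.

6

Required rate k = F/δ = 365/26 = 14.038 N/mm
N_a = Gd⁴/(8D³k) = (77.2×10³ × 9.3⁴)/(8 × 95.0³ × 14.038)
    = 5.77496e+08 / 9.62898e+07 = 5.997 → 6 coils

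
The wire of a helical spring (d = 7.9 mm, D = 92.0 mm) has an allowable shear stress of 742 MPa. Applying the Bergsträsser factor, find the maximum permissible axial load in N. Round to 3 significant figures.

C = D/d = 92.0/7.9 = 11.6456
K_B = (4C+2)/(4C−3) = 48.582/43.582 = 1.1147
τ_max = K·8FD/(πd³) → F_max = τ_allow·πd³/(8DK)
F_max = 742·π·7.9³/(8·92.0·1.1147) = 1.1493e+06/820.44 = 1400.8 N

1400 N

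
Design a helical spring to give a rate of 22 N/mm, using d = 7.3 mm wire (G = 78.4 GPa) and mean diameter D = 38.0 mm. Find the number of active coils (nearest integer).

23

N_a = Gd⁴/(8D³k) = (78.4×10³ × 7.3⁴)/(8 × 38.0³ × 22)
    = 2.22642e+08 / 9.65747e+06 = 23.05 → 23 coils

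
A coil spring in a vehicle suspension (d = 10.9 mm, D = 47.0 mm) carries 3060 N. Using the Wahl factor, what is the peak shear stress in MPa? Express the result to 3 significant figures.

Spring index C = D/d = 47.0/10.9 = 4.3119
K_W = (4C−1)/(4C−4) + 0.615/C = 16.248/13.248 + 0.1426 = 1.3691
τ₀ = 8FD/(πd³) = 8·3060·47.0/(π·10.9³) = 1.15056e+06/4068.5 = 282.8 MPa
τ_max = K·τ₀ = 1.3691 × 282.8 = 387.18 MPa

387 MPa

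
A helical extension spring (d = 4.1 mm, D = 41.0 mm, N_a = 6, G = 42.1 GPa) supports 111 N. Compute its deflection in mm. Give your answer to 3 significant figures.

k = Gd⁴/(8D³N_a) = (42.1×10³)(4.1⁴)/(8·41.0³·6) = 3.596 N/mm
δ = F/k = 111 / 3.596 = 30.867 mm

30.9 mm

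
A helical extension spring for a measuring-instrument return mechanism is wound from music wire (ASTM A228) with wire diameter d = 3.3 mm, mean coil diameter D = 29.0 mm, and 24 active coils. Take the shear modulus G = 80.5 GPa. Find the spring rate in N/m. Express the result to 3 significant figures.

2040 N/m

k = Gd⁴/(8D³N_a) = (80.5×10³ × 3.3⁴) / (8 × 29.0³ × 24)
  = 9.54666e+06 / 4.68269e+06 = 2.0387 N/mm = 2038.7 N/m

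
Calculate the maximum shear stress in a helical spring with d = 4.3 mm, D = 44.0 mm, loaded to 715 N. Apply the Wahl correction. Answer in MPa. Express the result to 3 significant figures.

Spring index C = D/d = 44.0/4.3 = 10.2326
K_W = (4C−1)/(4C−4) + 0.615/C = 39.930/36.930 + 0.0601 = 1.1413
τ₀ = 8FD/(πd³) = 8·715·44.0/(π·4.3³) = 251680/249.78 = 1007.6 MPa
τ_max = K·τ₀ = 1.1413 × 1007.6 = 1150 MPa

1150 MPa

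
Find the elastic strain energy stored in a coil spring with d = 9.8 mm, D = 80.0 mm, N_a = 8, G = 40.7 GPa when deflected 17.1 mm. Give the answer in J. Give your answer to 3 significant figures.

1.67 J

k = Gd⁴/(8D³N_a) = (40.7×10³)(9.8⁴)/(8·80.0³·8) = 11.456 N/mm
U = ½kδ² = 0.5 × 11.456 × 17.1² = 1675 N·mm = 1.675 J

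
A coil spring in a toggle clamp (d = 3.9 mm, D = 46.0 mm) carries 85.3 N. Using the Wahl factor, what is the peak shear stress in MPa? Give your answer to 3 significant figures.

Spring index C = D/d = 46.0/3.9 = 11.7949
K_W = (4C−1)/(4C−4) + 0.615/C = 46.179/43.179 + 0.0521 = 1.1216
τ₀ = 8FD/(πd³) = 8·85.3·46.0/(π·3.9³) = 31390.4/186.36 = 168.44 MPa
τ_max = K·τ₀ = 1.1216 × 168.44 = 188.93 MPa

189 MPa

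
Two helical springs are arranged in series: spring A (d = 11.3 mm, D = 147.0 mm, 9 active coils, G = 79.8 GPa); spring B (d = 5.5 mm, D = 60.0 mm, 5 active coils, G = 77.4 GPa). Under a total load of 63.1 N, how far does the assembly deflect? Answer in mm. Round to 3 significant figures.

k_A = Gd⁴/(8D³N_a) = (79.8×10³)(11.3⁴)/(8·147.0³·9) = 5.689 N/mm
k_B = Gd⁴/(8D³N_a) = (77.4×10³)(5.5⁴)/(8·60.0³·5) = 8.1974 N/mm
Series: 1/k_eq = 1/5.689 + 1/8.1974 = 0.29777; k_eq = 3.3583 N/mm
δ = F/k_eq = 63.1/3.3583 = 18.789 mm

18.8 mm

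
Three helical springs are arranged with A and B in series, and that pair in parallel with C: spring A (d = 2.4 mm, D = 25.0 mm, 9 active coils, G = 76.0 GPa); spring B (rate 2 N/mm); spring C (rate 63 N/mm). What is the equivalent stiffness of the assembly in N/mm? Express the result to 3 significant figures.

64.1 N/mm

k_A = Gd⁴/(8D³N_a) = (76.0×10³)(2.4⁴)/(8·25.0³·9) = 2.2413 N/mm
Springs A,B series: k_AB = 1/(1/2.2413+1/2) = 1.0569 N/mm; parallel with C: k_eq = 1.0569+63 = 64.057 N/mm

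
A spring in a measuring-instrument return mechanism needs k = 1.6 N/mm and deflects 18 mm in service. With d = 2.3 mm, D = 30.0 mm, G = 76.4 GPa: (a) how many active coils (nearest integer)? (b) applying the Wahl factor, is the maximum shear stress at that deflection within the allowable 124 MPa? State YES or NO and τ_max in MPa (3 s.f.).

N_a = Gd⁴/(8D³k) = (76.4×10³)(2.3⁴)/(8·30.0³·1.6) = 6.186 → N_a = 6
Actual rate k = Gd⁴/(8D³·6) = 1.6497 N/mm
Working load F = kδ = 1.6497·18 = 29.694 N
C = 30.0/2.3 = 13.0435; K_W = (4C−1)/(4C−4)+0.615/C = 1.1094
τ_max = K_W·8FD/(πd³) = 1.1094·186.44 = 206.85 MPa
τ_max > 124 MPa → exceeds allowable

(a) 6 coils; (b) NO, τ_max = 207 MPa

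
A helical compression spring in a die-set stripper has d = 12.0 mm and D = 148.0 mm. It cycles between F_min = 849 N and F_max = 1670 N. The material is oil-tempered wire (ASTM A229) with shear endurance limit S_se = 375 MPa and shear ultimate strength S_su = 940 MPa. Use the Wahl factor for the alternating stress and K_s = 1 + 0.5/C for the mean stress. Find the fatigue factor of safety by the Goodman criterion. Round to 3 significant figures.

C = D/d = 148.0/12.0 = 12.3333; K_W = (4C−1)/(4C−4)+0.615/C = 1.1160; K_s = 1+0.5/C = 1.0405
F_a = (F_max−F_min)/2 = 410.5 N; F_m = (F_max+F_min)/2 = 1259.5 N
τ_a = K_W·8F_aD/(πd³) = 1.1160 × 89.531 = 99.92 MPa
τ_m = K_s·8F_mD/(πd³) = 1.0405 × 274.7 = 285.83 MPa
Goodman: 1/n_f = τ_a/S_se + τ_m/S_su = 99.92/375 + 285.83/940 = 0.26645 + 0.30408 = 0.57053
n_f = 1/0.57053 = 1.753

1.75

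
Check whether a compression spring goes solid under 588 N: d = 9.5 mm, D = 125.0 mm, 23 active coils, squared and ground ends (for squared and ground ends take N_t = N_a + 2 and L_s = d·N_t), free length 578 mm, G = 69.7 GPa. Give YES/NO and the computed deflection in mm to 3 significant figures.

k = Gd⁴/(8D³N_a) = (69.7×10³)(9.5⁴)/(8·125.0³·23) = 1.5797 N/mm
N_t = 25; L_s = 9.5·25 = 237.5 mm; δ_solid = L₀ − L_s = 578 − 237.5 = 340.5 mm
δ = F/k = 588/1.5797 = 372.22 mm
δ ≥ δ_solid → spring goes solid

YES, δ = 372 mm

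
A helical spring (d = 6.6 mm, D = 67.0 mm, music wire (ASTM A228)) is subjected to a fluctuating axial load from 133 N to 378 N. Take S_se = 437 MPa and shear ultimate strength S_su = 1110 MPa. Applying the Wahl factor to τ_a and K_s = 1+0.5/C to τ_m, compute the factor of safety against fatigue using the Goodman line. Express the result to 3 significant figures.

3.00

C = D/d = 67.0/6.6 = 10.1515; K_W = (4C−1)/(4C−4)+0.615/C = 1.1425; K_s = 1+0.5/C = 1.0493
F_a = (F_max−F_min)/2 = 122.5 N; F_m = (F_max+F_min)/2 = 255.5 N
τ_a = K_W·8F_aD/(πd³) = 1.1425 × 72.697 = 83.059 MPa
τ_m = K_s·8F_mD/(πd³) = 1.0493 × 151.63 = 159.09 MPa
Goodman: 1/n_f = τ_a/S_se + τ_m/S_su = 83.059/437 + 159.09/1110 = 0.19007 + 0.14333 = 0.3334
n_f = 1/0.3334 = 2.999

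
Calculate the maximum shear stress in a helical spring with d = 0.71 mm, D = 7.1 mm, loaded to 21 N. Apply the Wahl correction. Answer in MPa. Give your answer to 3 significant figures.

Spring index C = D/d = 7.1/0.71 = 10.0000
K_W = (4C−1)/(4C−4) + 0.615/C = 39.000/36.000 + 0.0615 = 1.1448
τ₀ = 8FD/(πd³) = 8·21·7.1/(π·0.71³) = 1192.8/1.1244 = 1060.8 MPa
τ_max = K·τ₀ = 1.1448 × 1060.8 = 1214.5 MPa

1210 MPa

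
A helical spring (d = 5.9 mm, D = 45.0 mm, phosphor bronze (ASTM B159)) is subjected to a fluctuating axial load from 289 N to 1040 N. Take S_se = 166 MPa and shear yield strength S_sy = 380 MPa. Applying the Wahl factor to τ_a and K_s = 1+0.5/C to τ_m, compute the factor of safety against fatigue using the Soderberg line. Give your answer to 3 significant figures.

0.393

C = D/d = 45.0/5.9 = 7.6271; K_W = (4C−1)/(4C−4)+0.615/C = 1.1938; K_s = 1+0.5/C = 1.0656
F_a = (F_max−F_min)/2 = 375.5 N; F_m = (F_max+F_min)/2 = 664.5 N
τ_a = K_W·8F_aD/(πd³) = 1.1938 × 209.51 = 250.12 MPa
τ_m = K_s·8F_mD/(πd³) = 1.0656 × 370.76 = 395.06 MPa
Soderberg: 1/n_f = τ_a/S_se + τ_m/S_sy = 250.12/166 + 395.06/380 = 1.50672 + 1.03964 = 2.5464
n_f = 1/2.5464 = 0.3927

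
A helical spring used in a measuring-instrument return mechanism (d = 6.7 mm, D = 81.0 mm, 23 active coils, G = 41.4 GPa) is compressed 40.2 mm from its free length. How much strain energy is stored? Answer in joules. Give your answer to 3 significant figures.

0.689 J

k = Gd⁴/(8D³N_a) = (41.4×10³)(6.7⁴)/(8·81.0³·23) = 0.85315 N/mm
U = ½kδ² = 0.5 × 0.85315 × 40.2² = 689.36 N·mm = 0.68936 J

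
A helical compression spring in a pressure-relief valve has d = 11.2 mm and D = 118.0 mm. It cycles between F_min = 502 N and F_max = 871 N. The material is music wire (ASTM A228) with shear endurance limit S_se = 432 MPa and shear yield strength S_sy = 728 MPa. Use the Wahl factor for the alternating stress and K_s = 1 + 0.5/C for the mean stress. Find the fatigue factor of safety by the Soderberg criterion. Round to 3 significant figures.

3.17

C = D/d = 118.0/11.2 = 10.5357; K_W = (4C−1)/(4C−4)+0.615/C = 1.1370; K_s = 1+0.5/C = 1.0475
F_a = (F_max−F_min)/2 = 184.5 N; F_m = (F_max+F_min)/2 = 686.5 N
τ_a = K_W·8F_aD/(πd³) = 1.1370 × 39.461 = 44.868 MPa
τ_m = K_s·8F_mD/(πd³) = 1.0475 × 146.83 = 153.8 MPa
Soderberg: 1/n_f = τ_a/S_se + τ_m/S_sy = 44.868/432 + 153.8/728 = 0.10386 + 0.21126 = 0.31512
n_f = 1/0.31512 = 3.173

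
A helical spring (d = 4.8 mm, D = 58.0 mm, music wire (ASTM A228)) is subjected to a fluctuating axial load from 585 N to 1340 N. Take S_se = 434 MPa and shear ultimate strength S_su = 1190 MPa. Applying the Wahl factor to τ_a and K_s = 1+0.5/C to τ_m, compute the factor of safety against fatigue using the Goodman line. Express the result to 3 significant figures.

C = D/d = 58.0/4.8 = 12.0833; K_W = (4C−1)/(4C−4)+0.615/C = 1.1186; K_s = 1+0.5/C = 1.0414
F_a = (F_max−F_min)/2 = 377.5 N; F_m = (F_max+F_min)/2 = 962.5 N
τ_a = K_W·8F_aD/(πd³) = 1.1186 × 504.15 = 563.93 MPa
τ_m = K_s·8F_mD/(πd³) = 1.0414 × 1285.4 = 1338.6 MPa
Goodman: 1/n_f = τ_a/S_se + τ_m/S_su = 563.93/434 + 1338.6/1190 = 1.29937 + 1.12488 = 2.4243
n_f = 1/2.4243 = 0.4125

0.412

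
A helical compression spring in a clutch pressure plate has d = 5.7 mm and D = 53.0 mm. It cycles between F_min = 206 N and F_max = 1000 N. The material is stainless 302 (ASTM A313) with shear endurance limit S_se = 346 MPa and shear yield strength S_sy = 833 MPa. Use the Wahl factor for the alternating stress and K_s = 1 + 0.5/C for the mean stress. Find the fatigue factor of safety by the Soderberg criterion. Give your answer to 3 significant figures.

0.657

C = D/d = 53.0/5.7 = 9.2982; K_W = (4C−1)/(4C−4)+0.615/C = 1.1565; K_s = 1+0.5/C = 1.0538
F_a = (F_max−F_min)/2 = 397 N; F_m = (F_max+F_min)/2 = 603 N
τ_a = K_W·8F_aD/(πd³) = 1.1565 × 289.32 = 334.61 MPa
τ_m = K_s·8F_mD/(πd³) = 1.0538 × 439.45 = 463.08 MPa
Soderberg: 1/n_f = τ_a/S_se + τ_m/S_sy = 334.61/346 + 463.08/833 = 0.96707 + 0.55592 = 1.523
n_f = 1/1.523 = 0.6566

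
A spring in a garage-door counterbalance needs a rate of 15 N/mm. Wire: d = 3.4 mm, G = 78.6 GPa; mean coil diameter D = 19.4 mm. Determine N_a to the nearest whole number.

12

N_a = Gd⁴/(8D³k) = (78.6×10³ × 3.4⁴)/(8 × 19.4³ × 15)
    = 1.05036e+07 / 876166 = 11.99 → 12 coils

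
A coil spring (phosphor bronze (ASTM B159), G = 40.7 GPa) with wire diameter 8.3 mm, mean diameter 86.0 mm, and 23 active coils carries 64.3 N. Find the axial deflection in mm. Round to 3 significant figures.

39.0 mm

k = Gd⁴/(8D³N_a) = (40.7×10³)(8.3⁴)/(8·86.0³·23) = 1.6504 N/mm
δ = F/k = 64.3 / 1.6504 = 38.96 mm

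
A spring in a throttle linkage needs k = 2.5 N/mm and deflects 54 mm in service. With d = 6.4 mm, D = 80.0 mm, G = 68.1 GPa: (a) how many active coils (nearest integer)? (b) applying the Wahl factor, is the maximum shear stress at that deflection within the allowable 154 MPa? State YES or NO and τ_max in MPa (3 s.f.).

N_a = Gd⁴/(8D³k) = (68.1×10³)(6.4⁴)/(8·80.0³·2.5) = 11.16 → N_a = 11
Actual rate k = Gd⁴/(8D³·11) = 2.5358 N/mm
Working load F = kδ = 2.5358·54 = 136.93 N
C = 80.0/6.4 = 12.5000; K_W = (4C−1)/(4C−4)+0.615/C = 1.1144
τ_max = K_W·8FD/(πd³) = 1.1144·106.41 = 118.59 MPa
τ_max ≤ 154 MPa → acceptable

(a) 11 coils; (b) YES, τ_max = 119 MPa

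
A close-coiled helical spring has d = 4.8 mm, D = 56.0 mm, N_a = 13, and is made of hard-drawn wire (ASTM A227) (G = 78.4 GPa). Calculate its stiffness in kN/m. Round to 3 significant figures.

2.28 kN/m

k = Gd⁴/(8D³N_a) = (78.4×10³ × 4.8⁴) / (8 × 56.0³ × 13)
  = 4.1618e+07 / 1.82641e+07 = 2.2787 N/mm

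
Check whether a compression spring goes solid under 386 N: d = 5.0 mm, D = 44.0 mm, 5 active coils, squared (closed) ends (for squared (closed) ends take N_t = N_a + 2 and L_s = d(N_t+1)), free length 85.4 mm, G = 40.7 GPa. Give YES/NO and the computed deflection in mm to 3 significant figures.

k = Gd⁴/(8D³N_a) = (40.7×10³)(5.0⁴)/(8·44.0³·5) = 7.4655 N/mm
N_t = 7; L_s = 5.0·8 = 40 mm; δ_solid = L₀ − L_s = 85.4 − 40 = 45.4 mm
δ = F/k = 386/7.4655 = 51.705 mm
δ ≥ δ_solid → spring goes solid

YES, δ = 51.7 mm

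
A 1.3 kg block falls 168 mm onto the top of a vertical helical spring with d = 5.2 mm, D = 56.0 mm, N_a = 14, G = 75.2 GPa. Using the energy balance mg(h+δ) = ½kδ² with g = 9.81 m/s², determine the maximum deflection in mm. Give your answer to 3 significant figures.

k = Gd⁴/(8D³N_a) = (75.2×10³)(5.2⁴)/(8·56.0³·14) = 2.7954 N/mm
W = mg = 1.3 × 9.81 = 12.753 N
½kδ² − Wδ − Wh = 0 → δ = (W + √(W² + 2kWh))/k
δ = (12.753 + √(162.64 + 11978.5))/2.7954 = (12.753 + 110.19)/2.7954 = 43.979 mm

44.0 mm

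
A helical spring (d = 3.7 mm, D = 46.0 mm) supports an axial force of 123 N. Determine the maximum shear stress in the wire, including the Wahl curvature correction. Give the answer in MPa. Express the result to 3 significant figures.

317 MPa

Spring index C = D/d = 46.0/3.7 = 12.4324
K_W = (4C−1)/(4C−4) + 0.615/C = 48.730/45.730 + 0.0495 = 1.1151
τ₀ = 8FD/(πd³) = 8·123·46.0/(π·3.7³) = 45264/159.13 = 284.44 MPa
τ_max = K·τ₀ = 1.1151 × 284.44 = 317.18 MPa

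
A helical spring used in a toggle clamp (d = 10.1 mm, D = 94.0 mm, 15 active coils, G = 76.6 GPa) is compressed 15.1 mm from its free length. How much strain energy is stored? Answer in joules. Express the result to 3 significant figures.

k = Gd⁴/(8D³N_a) = (76.6×10³)(10.1⁴)/(8·94.0³·15) = 7.9974 N/mm
U = ½kδ² = 0.5 × 7.9974 × 15.1² = 911.74 N·mm = 0.91174 J

0.912 J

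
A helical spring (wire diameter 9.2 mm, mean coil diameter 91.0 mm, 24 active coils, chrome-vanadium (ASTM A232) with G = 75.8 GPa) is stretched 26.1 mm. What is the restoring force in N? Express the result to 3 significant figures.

98.0 N

k = Gd⁴/(8D³N_a) = (75.8×10³)(9.2⁴)/(8·91.0³·24) = 3.7531 N/mm
F = k·δ = 3.7531 × 26.1 = 97.957 N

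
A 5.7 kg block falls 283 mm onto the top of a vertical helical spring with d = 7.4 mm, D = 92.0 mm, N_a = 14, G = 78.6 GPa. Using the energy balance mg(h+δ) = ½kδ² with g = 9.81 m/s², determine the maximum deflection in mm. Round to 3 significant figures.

k = Gd⁴/(8D³N_a) = (78.6×10³)(7.4⁴)/(8·92.0³·14) = 2.7025 N/mm
W = mg = 5.7 × 9.81 = 55.917 N
½kδ² − Wδ − Wh = 0 → δ = (W + √(W² + 2kWh))/k
δ = (55.917 + √(3126.7 + 85531.9))/2.7025 = (55.917 + 297.76)/2.7025 = 130.87 mm

131 mm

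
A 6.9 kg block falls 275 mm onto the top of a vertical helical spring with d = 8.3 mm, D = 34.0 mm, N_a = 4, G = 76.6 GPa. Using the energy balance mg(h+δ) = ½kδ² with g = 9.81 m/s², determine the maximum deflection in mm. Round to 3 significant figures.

11.6 mm

k = Gd⁴/(8D³N_a) = (76.6×10³)(8.3⁴)/(8·34.0³·4) = 289.04 N/mm
W = mg = 6.9 × 9.81 = 67.689 N
½kδ² − Wδ − Wh = 0 → δ = (W + √(W² + 2kWh))/k
δ = (67.689 + √(4581.8 + 1.07606e+07))/289.04 = (67.689 + 3281)/289.04 = 11.586 mm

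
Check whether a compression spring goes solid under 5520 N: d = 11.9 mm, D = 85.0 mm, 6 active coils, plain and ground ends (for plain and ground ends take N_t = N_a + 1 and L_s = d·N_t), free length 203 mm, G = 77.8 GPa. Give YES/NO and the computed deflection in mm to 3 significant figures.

k = Gd⁴/(8D³N_a) = (77.8×10³)(11.9⁴)/(8·85.0³·6) = 52.926 N/mm
N_t = 7; L_s = 11.9·7 = 83.3 mm; δ_solid = L₀ − L_s = 203 − 83.3 = 119.7 mm
δ = F/k = 5520/52.926 = 104.3 mm
δ < δ_solid → spring does not go solid

NO, δ = 104 mm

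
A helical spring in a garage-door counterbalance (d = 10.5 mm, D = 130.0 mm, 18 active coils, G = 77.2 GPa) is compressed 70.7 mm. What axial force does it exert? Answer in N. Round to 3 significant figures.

k = Gd⁴/(8D³N_a) = (77.2×10³)(10.5⁴)/(8·130.0³·18) = 2.9661 N/mm
F = k·δ = 2.9661 × 70.7 = 209.7 N

210 N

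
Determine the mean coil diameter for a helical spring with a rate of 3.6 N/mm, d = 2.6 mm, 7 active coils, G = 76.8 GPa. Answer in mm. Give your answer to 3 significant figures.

D = (Gd⁴/(8N_a·k))^(1/3) = (76.8×10³·2.6⁴/(8·7·3.6))^(1/3)
  = (17408.6)^(1/3) = 25.9172 mm

25.9 mm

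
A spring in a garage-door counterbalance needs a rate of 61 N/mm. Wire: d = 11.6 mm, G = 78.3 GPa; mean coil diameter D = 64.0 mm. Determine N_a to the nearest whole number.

N_a = Gd⁴/(8D³k) = (78.3×10³ × 11.6⁴)/(8 × 64.0³ × 61)
    = 1.41773e+09 / 1.27926e+08 = 11.08 → 11 coils

11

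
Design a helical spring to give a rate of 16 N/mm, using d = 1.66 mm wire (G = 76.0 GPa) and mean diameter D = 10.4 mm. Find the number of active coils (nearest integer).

4

N_a = Gd⁴/(8D³k) = (76.0×10³ × 1.66⁴)/(8 × 10.4³ × 16)
    = 577093 / 143983 = 4.008 → 4 coils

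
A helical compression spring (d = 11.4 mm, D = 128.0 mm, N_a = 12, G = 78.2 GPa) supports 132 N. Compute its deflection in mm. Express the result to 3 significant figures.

k = Gd⁴/(8D³N_a) = (78.2×10³)(11.4⁴)/(8·128.0³·12) = 6.5603 N/mm
δ = F/k = 132 / 6.5603 = 20.121 mm

20.1 mm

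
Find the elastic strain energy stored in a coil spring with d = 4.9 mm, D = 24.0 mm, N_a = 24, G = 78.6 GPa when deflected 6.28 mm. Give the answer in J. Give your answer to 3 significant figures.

k = Gd⁴/(8D³N_a) = (78.6×10³)(4.9⁴)/(8·24.0³·24) = 17.072 N/mm
U = ½kδ² = 0.5 × 17.072 × 6.28² = 336.64 N·mm = 0.33664 J

0.337 J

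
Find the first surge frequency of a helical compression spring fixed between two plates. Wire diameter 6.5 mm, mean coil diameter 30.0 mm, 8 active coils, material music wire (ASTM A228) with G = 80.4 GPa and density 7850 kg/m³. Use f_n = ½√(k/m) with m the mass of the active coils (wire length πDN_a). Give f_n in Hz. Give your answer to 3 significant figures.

325 Hz

k = Gd⁴/(8D³N_a) = (80.4×10³)(6.5⁴)/(8·30.0³·8) = 83.055 N/mm = 83055 N/m
Wire length L = πDN_a = π·30.0·8 = 753.98 mm
m = ρ·(πd²/4)·L = 7850 × 33.183×10⁻⁶ m² × 0.75398 m = 0.1964 kg
f_n = ½√(k/m) = 0.5·√(83055/0.1964) = 0.5·√(4.2288e+05) = 325.15 Hz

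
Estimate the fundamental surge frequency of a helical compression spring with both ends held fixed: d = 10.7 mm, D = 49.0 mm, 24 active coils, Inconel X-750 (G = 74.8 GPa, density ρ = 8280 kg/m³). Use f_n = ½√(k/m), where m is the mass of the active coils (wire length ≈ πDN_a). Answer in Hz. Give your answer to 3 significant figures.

k = Gd⁴/(8D³N_a) = (74.8×10³)(10.7⁴)/(8·49.0³·24) = 43.406 N/mm = 43406 N/m
Wire length L = πDN_a = π·49.0·24 = 3694.5 mm
m = ρ·(πd²/4)·L = 8280 × 89.92×10⁻⁶ m² × 3.6945 m = 2.7507 kg
f_n = ½√(k/m) = 0.5·√(43406/2.7507) = 0.5·√(15780) = 62.809 Hz

62.8 Hz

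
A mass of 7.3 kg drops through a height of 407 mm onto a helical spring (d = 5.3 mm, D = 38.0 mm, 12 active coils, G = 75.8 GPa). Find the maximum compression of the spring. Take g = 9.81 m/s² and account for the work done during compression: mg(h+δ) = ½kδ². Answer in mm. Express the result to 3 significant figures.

k = Gd⁴/(8D³N_a) = (75.8×10³)(5.3⁴)/(8·38.0³·12) = 11.354 N/mm
W = mg = 7.3 × 9.81 = 71.613 N
½kδ² − Wδ − Wh = 0 → δ = (W + √(W² + 2kWh))/k
δ = (71.613 + √(5128.4 + 661861))/11.354 = (71.613 + 816.69)/11.354 = 78.237 mm

78.2 mm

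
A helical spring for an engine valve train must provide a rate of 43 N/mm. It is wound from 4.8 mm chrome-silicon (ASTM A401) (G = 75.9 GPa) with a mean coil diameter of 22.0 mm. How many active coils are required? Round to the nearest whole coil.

11

N_a = Gd⁴/(8D³k) = (75.9×10³ × 4.8⁴)/(8 × 22.0³ × 43)
    = 4.02909e+07 / 3.66291e+06 = 11 → 11 coils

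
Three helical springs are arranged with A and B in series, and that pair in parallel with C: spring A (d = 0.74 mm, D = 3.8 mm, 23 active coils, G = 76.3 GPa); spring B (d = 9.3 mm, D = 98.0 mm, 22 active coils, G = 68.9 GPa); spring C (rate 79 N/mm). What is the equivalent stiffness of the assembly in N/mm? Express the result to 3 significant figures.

80.3 N/mm

k_A = Gd⁴/(8D³N_a) = (76.3×10³)(0.74⁴)/(8·3.8³·23) = 2.2661 N/mm
k_B = Gd⁴/(8D³N_a) = (68.9×10³)(9.3⁴)/(8·98.0³·22) = 3.1114 N/mm
Springs A,B series: k_AB = 1/(1/2.2661+1/3.1114) = 1.3112 N/mm; parallel with C: k_eq = 1.3112+79 = 80.311 N/mm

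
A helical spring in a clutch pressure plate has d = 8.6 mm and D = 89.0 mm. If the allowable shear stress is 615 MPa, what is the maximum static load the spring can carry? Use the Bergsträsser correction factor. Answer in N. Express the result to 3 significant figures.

C = D/d = 89.0/8.6 = 10.3488
K_B = (4C+2)/(4C−3) = 43.395/38.395 = 1.1302
τ_max = K·8FD/(πd³) → F_max = τ_allow·πd³/(8DK)
F_max = 615·π·8.6³/(8·89.0·1.1302) = 1.2289e+06/804.72 = 1527.1 N

1530 N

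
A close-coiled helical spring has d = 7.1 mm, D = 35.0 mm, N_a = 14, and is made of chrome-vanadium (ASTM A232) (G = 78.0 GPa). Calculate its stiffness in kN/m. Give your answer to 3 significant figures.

41.3 kN/m

k = Gd⁴/(8D³N_a) = (78.0×10³ × 7.1⁴) / (8 × 35.0³ × 14)
  = 1.98211e+08 / 4.802e+06 = 41.277 N/mm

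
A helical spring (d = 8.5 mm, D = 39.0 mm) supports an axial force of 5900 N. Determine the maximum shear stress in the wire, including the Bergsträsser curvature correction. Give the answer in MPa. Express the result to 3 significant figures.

1260 MPa

Spring index C = D/d = 39.0/8.5 = 4.5882
K_B = (4C+2)/(4C−3) = 20.353/15.353 = 1.3257
τ₀ = 8FD/(πd³) = 8·5900·39.0/(π·8.5³) = 1.8408e+06/1929.3 = 954.11 MPa
τ_max = K·τ₀ = 1.3257 × 954.11 = 1264.8 MPa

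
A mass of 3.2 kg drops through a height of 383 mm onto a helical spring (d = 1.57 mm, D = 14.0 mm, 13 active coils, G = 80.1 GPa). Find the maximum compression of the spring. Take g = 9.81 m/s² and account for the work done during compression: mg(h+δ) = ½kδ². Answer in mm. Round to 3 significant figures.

139 mm

k = Gd⁴/(8D³N_a) = (80.1×10³)(1.57⁴)/(8·14.0³·13) = 1.7054 N/mm
W = mg = 3.2 × 9.81 = 31.392 N
½kδ² − Wδ − Wh = 0 → δ = (W + √(W² + 2kWh))/k
δ = (31.392 + √(985.46 + 41007.3))/1.7054 = (31.392 + 204.92)/1.7054 = 138.57 mm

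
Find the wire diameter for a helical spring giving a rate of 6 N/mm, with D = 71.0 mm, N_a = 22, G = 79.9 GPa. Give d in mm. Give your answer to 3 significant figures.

d = (8D³N_a·k / G)^(1/4) = (8·71.0³·22·6 / (79.9×10³))^0.25
  = (4730.3)^0.25 = 8.2932 mm

8.29 mm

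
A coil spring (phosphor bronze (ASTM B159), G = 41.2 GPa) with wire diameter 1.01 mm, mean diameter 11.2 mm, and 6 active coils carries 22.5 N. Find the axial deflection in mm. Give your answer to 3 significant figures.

35.4 mm

k = Gd⁴/(8D³N_a) = (41.2×10³)(1.01⁴)/(8·11.2³·6) = 0.63575 N/mm
δ = F/k = 22.5 / 0.63575 = 35.391 mm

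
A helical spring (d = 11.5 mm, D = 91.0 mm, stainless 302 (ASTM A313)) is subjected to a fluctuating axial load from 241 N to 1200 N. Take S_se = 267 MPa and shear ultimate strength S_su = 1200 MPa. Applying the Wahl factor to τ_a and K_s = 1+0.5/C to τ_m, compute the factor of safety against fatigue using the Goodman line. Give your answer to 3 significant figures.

2.37

C = D/d = 91.0/11.5 = 7.9130; K_W = (4C−1)/(4C−4)+0.615/C = 1.1862; K_s = 1+0.5/C = 1.0632
F_a = (F_max−F_min)/2 = 479.5 N; F_m = (F_max+F_min)/2 = 720.5 N
τ_a = K_W·8F_aD/(πd³) = 1.1862 × 73.059 = 86.664 MPa
τ_m = K_s·8F_mD/(πd³) = 1.0632 × 109.78 = 116.72 MPa
Goodman: 1/n_f = τ_a/S_se + τ_m/S_su = 86.664/267 + 116.72/1200 = 0.32458 + 0.09726 = 0.42185
n_f = 1/0.42185 = 2.371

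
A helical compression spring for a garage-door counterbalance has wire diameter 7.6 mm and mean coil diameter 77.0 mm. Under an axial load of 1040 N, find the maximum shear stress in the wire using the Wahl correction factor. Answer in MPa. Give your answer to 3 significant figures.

Spring index C = D/d = 77.0/7.6 = 10.1316
K_W = (4C−1)/(4C−4) + 0.615/C = 39.526/36.526 + 0.0607 = 1.1428
τ₀ = 8FD/(πd³) = 8·1040·77.0/(π·7.6³) = 640640/1379.1 = 464.54 MPa
τ_max = K·τ₀ = 1.1428 × 464.54 = 530.89 MPa

531 MPa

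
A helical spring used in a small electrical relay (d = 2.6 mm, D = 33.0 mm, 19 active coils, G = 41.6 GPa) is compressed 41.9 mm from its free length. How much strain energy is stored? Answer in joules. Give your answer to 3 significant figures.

0.305 J

k = Gd⁴/(8D³N_a) = (41.6×10³)(2.6⁴)/(8·33.0³·19) = 0.34802 N/mm
U = ½kδ² = 0.5 × 0.34802 × 41.9² = 305.49 N·mm = 0.30549 J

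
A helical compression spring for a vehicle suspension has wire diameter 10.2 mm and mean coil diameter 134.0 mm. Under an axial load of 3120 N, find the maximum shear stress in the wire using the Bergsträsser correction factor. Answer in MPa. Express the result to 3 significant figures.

1100 MPa

Spring index C = D/d = 134.0/10.2 = 13.1373
K_B = (4C+2)/(4C−3) = 54.549/49.549 = 1.1009
τ₀ = 8FD/(πd³) = 8·3120·134.0/(π·10.2³) = 3.34464e+06/3333.9 = 1003.2 MPa
τ_max = K·τ₀ = 1.1009 × 1003.2 = 1104.5 MPa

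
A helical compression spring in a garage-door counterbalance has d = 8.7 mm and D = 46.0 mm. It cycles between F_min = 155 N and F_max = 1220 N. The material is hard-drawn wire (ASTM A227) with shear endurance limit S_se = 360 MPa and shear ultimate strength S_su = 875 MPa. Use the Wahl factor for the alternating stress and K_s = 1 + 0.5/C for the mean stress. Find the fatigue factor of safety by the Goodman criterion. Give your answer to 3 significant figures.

2.03

C = D/d = 46.0/8.7 = 5.2874; K_W = (4C−1)/(4C−4)+0.615/C = 1.2912; K_s = 1+0.5/C = 1.0946
F_a = (F_max−F_min)/2 = 532.5 N; F_m = (F_max+F_min)/2 = 687.5 N
τ_a = K_W·8F_aD/(πd³) = 1.2912 × 94.724 = 122.31 MPa
τ_m = K_s·8F_mD/(πd³) = 1.0946 × 122.3 = 133.86 MPa
Goodman: 1/n_f = τ_a/S_se + τ_m/S_su = 122.31/360 + 133.86/875 = 0.33976 + 0.15298 = 0.49274
n_f = 1/0.49274 = 2.029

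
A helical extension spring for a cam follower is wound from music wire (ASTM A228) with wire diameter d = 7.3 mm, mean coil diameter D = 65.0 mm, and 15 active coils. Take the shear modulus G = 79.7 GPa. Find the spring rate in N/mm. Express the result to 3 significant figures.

k = Gd⁴/(8D³N_a) = (79.7×10³ × 7.3⁴) / (8 × 65.0³ × 15)
  = 2.26334e+08 / 3.2955e+07 = 6.868 N/mm

6.87 N/mm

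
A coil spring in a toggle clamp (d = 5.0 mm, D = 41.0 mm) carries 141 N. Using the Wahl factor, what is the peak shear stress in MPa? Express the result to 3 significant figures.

Spring index C = D/d = 41.0/5.0 = 8.2000
K_W = (4C−1)/(4C−4) + 0.615/C = 31.800/28.800 + 0.0750 = 1.1792
τ₀ = 8FD/(πd³) = 8·141·41.0/(π·5.0³) = 46248/392.7 = 117.77 MPa
τ_max = K·τ₀ = 1.1792 × 117.77 = 138.87 MPa

139 MPa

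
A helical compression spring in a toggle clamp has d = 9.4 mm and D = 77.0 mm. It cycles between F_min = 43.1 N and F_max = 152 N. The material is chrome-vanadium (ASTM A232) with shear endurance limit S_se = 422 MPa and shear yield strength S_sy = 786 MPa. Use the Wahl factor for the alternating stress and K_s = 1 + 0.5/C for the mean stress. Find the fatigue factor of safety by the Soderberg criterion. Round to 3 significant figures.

14.9

C = D/d = 77.0/9.4 = 8.1915; K_W = (4C−1)/(4C−4)+0.615/C = 1.1794; K_s = 1+0.5/C = 1.0610
F_a = (F_max−F_min)/2 = 54.45 N; F_m = (F_max+F_min)/2 = 97.55 N
τ_a = K_W·8F_aD/(πd³) = 1.1794 × 12.854 = 15.16 MPa
τ_m = K_s·8F_mD/(πd³) = 1.0610 × 23.029 = 24.435 MPa
Soderberg: 1/n_f = τ_a/S_se + τ_m/S_sy = 15.16/422 + 24.435/786 = 0.03592 + 0.03109 = 0.067011
n_f = 1/0.067011 = 14.92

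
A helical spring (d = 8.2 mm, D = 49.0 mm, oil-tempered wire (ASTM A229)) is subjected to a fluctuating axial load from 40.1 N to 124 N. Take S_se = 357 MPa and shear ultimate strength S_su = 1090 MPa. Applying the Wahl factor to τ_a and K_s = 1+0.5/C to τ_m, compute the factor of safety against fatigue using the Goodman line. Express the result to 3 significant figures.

C = D/d = 49.0/8.2 = 5.9756; K_W = (4C−1)/(4C−4)+0.615/C = 1.2537; K_s = 1+0.5/C = 1.0837
F_a = (F_max−F_min)/2 = 41.95 N; F_m = (F_max+F_min)/2 = 82.05 N
τ_a = K_W·8F_aD/(πd³) = 1.2537 × 9.4935 = 11.902 MPa
τ_m = K_s·8F_mD/(πd³) = 1.0837 × 18.568 = 20.122 MPa
Goodman: 1/n_f = τ_a/S_se + τ_m/S_su = 11.902/357 + 20.122/1090 = 0.03334 + 0.01846 = 0.051798
n_f = 1/0.051798 = 19.31

19.3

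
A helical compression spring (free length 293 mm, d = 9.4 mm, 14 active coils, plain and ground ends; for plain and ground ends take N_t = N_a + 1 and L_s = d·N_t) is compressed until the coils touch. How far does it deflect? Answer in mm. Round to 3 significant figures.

152 mm

N_t = 15; L_s = 9.4·15 = 141 mm
δ_solid = L₀ − L_s = 293 − 141 = 152 mm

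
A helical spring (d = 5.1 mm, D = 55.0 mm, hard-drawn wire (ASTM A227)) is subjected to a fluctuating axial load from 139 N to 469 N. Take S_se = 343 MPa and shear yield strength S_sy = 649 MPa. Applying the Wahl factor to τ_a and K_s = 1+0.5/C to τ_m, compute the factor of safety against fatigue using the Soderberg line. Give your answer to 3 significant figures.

C = D/d = 55.0/5.1 = 10.7843; K_W = (4C−1)/(4C−4)+0.615/C = 1.1337; K_s = 1+0.5/C = 1.0464
F_a = (F_max−F_min)/2 = 165 N; F_m = (F_max+F_min)/2 = 304 N
τ_a = K_W·8F_aD/(πd³) = 1.1337 × 174.21 = 197.5 MPa
τ_m = K_s·8F_mD/(πd³) = 1.0464 × 320.97 = 335.85 MPa
Soderberg: 1/n_f = τ_a/S_se + τ_m/S_sy = 197.5/343 + 335.85/649 = 0.57580 + 0.51749 = 1.0933
n_f = 1/1.0933 = 0.9147

0.915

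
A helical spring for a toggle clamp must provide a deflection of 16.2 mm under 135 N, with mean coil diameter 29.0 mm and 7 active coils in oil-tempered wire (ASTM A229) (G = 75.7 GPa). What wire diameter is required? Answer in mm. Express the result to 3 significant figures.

3.50 mm

Required rate k = F/δ = 135/16.2 = 8.3333 N/mm
d = (8D³N_a·k / G)^(1/4) = (8·29.0³·7·8.3333 / (75.7×10³))^0.25
  = (150.35)^0.25 = 3.5017 mm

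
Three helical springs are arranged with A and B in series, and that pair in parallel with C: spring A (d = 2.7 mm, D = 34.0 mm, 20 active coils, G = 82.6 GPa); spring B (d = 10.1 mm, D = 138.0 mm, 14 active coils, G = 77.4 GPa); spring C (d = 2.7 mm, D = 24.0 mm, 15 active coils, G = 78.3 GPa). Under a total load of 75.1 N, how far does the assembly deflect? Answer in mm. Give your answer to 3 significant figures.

24.5 mm

k_A = Gd⁴/(8D³N_a) = (82.6×10³)(2.7⁴)/(8·34.0³·20) = 0.69804 N/mm
k_B = Gd⁴/(8D³N_a) = (77.4×10³)(10.1⁴)/(8·138.0³·14) = 2.7363 N/mm
k_C = Gd⁴/(8D³N_a) = (78.3×10³)(2.7⁴)/(8·24.0³·15) = 2.5084 N/mm
Springs A,B series: k_AB = 1/(1/0.69804+1/2.7363) = 0.55616 N/mm; parallel with C: k_eq = 0.55616+2.5084 = 3.0646 N/mm
δ = F/k_eq = 75.1/3.0646 = 24.506 mm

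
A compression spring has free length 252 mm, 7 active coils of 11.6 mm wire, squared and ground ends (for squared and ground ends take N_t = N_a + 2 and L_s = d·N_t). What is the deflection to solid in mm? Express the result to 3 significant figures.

N_t = 9; L_s = 11.6·9 = 104.4 mm
δ_solid = L₀ − L_s = 252 − 104.4 = 147.6 mm

148 mm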